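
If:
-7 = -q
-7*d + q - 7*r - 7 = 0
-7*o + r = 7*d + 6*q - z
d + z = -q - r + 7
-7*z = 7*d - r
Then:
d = 0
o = -6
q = 7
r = 0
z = 0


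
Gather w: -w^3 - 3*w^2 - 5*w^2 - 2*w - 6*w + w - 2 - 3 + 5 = -w^3 - 8*w^2 - 7*w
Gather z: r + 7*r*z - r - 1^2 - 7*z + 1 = z*(7*r - 7)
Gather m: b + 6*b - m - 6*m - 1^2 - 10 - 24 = 7*b - 7*m - 35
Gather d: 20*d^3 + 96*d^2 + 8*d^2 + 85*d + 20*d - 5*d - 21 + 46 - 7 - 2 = 20*d^3 + 104*d^2 + 100*d + 16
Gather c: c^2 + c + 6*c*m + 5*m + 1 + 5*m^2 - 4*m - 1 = c^2 + c*(6*m + 1) + 5*m^2 + m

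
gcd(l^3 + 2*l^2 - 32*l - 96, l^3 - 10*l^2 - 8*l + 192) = l^2 - 2*l - 24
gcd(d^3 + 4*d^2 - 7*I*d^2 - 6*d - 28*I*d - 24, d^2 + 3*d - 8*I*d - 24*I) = 1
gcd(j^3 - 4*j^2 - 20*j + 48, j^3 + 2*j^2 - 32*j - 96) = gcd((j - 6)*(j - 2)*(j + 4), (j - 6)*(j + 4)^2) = j^2 - 2*j - 24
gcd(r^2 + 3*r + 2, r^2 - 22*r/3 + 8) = 1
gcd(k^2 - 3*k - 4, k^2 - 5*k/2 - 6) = k - 4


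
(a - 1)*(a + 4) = a^2 + 3*a - 4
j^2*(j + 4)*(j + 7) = j^4 + 11*j^3 + 28*j^2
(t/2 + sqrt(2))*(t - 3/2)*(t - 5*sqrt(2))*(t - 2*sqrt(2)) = t^4/2 - 5*sqrt(2)*t^3/2 - 3*t^3/4 - 4*t^2 + 15*sqrt(2)*t^2/4 + 6*t + 20*sqrt(2)*t - 30*sqrt(2)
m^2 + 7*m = m*(m + 7)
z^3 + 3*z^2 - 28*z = z*(z - 4)*(z + 7)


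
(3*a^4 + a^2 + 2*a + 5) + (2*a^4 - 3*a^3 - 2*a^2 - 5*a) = 5*a^4 - 3*a^3 - a^2 - 3*a + 5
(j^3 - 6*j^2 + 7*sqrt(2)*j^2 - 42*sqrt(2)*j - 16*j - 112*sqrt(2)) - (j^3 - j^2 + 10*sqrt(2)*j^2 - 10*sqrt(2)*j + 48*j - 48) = -5*j^2 - 3*sqrt(2)*j^2 - 64*j - 32*sqrt(2)*j - 112*sqrt(2) + 48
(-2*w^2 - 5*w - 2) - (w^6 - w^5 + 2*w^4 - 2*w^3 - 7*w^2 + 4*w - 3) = -w^6 + w^5 - 2*w^4 + 2*w^3 + 5*w^2 - 9*w + 1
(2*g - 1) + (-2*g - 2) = -3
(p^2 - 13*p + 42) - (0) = p^2 - 13*p + 42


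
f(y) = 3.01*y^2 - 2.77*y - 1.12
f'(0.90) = 2.65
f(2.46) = 10.28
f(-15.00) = 717.68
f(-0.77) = 2.80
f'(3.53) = 18.48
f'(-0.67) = -6.80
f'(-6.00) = -38.89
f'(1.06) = 3.61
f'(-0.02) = -2.89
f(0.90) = -1.17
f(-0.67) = 2.09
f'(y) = 6.02*y - 2.77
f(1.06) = -0.67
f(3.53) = 26.61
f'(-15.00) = -93.07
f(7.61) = 152.12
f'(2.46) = 12.04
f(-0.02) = -1.06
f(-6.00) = 123.86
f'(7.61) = 43.04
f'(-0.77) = -7.41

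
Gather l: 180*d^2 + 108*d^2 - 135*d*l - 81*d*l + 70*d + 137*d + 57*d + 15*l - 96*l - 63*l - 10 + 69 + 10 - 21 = 288*d^2 + 264*d + l*(-216*d - 144) + 48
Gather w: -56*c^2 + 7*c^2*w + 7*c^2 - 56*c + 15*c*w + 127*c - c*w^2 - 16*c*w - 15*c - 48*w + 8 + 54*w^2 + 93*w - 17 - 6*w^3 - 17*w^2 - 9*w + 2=-49*c^2 + 56*c - 6*w^3 + w^2*(37 - c) + w*(7*c^2 - c + 36) - 7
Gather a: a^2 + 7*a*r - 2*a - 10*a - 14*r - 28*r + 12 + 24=a^2 + a*(7*r - 12) - 42*r + 36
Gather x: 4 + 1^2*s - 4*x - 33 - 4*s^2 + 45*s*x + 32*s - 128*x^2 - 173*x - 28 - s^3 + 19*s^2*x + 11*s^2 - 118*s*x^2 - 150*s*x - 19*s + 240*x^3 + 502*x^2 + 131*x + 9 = -s^3 + 7*s^2 + 14*s + 240*x^3 + x^2*(374 - 118*s) + x*(19*s^2 - 105*s - 46) - 48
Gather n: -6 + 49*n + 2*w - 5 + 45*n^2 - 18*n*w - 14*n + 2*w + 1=45*n^2 + n*(35 - 18*w) + 4*w - 10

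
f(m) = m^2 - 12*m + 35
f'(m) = 2*m - 12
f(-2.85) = 77.32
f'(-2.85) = -17.70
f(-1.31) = 52.44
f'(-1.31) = -14.62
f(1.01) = 23.90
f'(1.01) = -9.98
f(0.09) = 33.93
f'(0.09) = -11.82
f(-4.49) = 109.04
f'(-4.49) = -20.98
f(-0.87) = 46.20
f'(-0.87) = -13.74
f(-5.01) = 120.22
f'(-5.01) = -22.02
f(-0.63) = 42.96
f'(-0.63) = -13.26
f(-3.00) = 80.00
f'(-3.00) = -18.00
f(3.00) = 8.00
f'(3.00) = -6.00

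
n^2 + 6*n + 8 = (n + 2)*(n + 4)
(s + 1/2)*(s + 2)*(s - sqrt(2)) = s^3 - sqrt(2)*s^2 + 5*s^2/2 - 5*sqrt(2)*s/2 + s - sqrt(2)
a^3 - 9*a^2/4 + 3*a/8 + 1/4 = (a - 2)*(a - 1/2)*(a + 1/4)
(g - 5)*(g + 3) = g^2 - 2*g - 15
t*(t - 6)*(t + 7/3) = t^3 - 11*t^2/3 - 14*t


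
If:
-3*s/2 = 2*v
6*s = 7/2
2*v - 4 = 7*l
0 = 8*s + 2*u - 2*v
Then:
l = -39/56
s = 7/12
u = -133/48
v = -7/16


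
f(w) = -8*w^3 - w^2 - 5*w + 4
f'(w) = -24*w^2 - 2*w - 5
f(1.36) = -24.77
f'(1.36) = -52.11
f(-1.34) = 28.15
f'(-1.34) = -45.41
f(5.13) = -1128.01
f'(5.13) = -646.87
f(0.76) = -3.89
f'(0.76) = -20.38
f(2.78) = -189.51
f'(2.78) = -196.04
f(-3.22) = 276.82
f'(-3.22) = -247.40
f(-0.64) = 8.89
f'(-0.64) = -13.55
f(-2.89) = 203.20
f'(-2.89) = -199.67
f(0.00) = 4.00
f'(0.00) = -5.00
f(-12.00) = 13744.00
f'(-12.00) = -3437.00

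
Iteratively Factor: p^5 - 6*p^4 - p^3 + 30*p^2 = (p)*(p^4 - 6*p^3 - p^2 + 30*p) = p*(p - 5)*(p^3 - p^2 - 6*p) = p*(p - 5)*(p - 3)*(p^2 + 2*p) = p*(p - 5)*(p - 3)*(p + 2)*(p)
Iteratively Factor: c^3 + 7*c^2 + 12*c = (c + 4)*(c^2 + 3*c) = c*(c + 4)*(c + 3)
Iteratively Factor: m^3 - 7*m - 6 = (m + 1)*(m^2 - m - 6) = (m - 3)*(m + 1)*(m + 2)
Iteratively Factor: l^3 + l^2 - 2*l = (l)*(l^2 + l - 2) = l*(l + 2)*(l - 1)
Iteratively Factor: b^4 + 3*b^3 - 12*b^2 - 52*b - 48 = (b + 2)*(b^3 + b^2 - 14*b - 24) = (b + 2)^2*(b^2 - b - 12) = (b + 2)^2*(b + 3)*(b - 4)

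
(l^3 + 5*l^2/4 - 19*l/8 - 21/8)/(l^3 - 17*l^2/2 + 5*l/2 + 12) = (l + 7/4)/(l - 8)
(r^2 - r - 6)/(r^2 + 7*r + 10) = (r - 3)/(r + 5)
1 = 1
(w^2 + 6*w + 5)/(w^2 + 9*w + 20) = (w + 1)/(w + 4)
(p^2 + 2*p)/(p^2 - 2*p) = (p + 2)/(p - 2)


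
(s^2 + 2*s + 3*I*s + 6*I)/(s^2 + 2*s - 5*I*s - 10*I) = (s + 3*I)/(s - 5*I)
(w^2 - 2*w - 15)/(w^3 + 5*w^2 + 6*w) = (w - 5)/(w*(w + 2))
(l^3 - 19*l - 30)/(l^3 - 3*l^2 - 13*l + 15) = (l + 2)/(l - 1)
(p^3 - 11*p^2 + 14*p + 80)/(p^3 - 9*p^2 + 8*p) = (p^2 - 3*p - 10)/(p*(p - 1))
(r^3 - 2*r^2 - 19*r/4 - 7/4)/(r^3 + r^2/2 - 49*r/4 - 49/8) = 2*(r + 1)/(2*r + 7)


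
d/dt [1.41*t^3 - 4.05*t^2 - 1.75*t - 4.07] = 4.23*t^2 - 8.1*t - 1.75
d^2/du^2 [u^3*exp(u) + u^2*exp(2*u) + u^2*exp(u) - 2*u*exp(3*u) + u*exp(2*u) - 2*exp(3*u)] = (u^3 + 4*u^2*exp(u) + 7*u^2 - 18*u*exp(2*u) + 12*u*exp(u) + 10*u - 30*exp(2*u) + 6*exp(u) + 2)*exp(u)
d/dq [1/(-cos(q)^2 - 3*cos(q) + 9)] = -(2*cos(q) + 3)*sin(q)/(cos(q)^2 + 3*cos(q) - 9)^2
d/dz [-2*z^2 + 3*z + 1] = 3 - 4*z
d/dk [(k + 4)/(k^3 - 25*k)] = 2*(-k^3 - 6*k^2 + 50)/(k^2*(k^4 - 50*k^2 + 625))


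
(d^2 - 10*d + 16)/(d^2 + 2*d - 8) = (d - 8)/(d + 4)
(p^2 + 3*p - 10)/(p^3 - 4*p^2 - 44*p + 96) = (p + 5)/(p^2 - 2*p - 48)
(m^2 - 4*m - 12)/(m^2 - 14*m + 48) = (m + 2)/(m - 8)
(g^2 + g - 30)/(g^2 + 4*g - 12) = (g - 5)/(g - 2)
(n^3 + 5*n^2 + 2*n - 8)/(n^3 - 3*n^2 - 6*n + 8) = (n + 4)/(n - 4)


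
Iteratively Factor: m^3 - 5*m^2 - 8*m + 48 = (m - 4)*(m^2 - m - 12) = (m - 4)*(m + 3)*(m - 4)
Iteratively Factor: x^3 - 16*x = (x - 4)*(x^2 + 4*x) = x*(x - 4)*(x + 4)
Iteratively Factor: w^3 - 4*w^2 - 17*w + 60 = (w - 3)*(w^2 - w - 20) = (w - 3)*(w + 4)*(w - 5)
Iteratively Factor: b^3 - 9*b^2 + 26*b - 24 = (b - 3)*(b^2 - 6*b + 8) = (b - 4)*(b - 3)*(b - 2)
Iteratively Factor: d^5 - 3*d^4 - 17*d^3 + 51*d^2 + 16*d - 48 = (d + 1)*(d^4 - 4*d^3 - 13*d^2 + 64*d - 48) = (d - 3)*(d + 1)*(d^3 - d^2 - 16*d + 16) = (d - 4)*(d - 3)*(d + 1)*(d^2 + 3*d - 4) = (d - 4)*(d - 3)*(d + 1)*(d + 4)*(d - 1)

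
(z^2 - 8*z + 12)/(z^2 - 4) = (z - 6)/(z + 2)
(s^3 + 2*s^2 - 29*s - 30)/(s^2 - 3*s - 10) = (s^2 + 7*s + 6)/(s + 2)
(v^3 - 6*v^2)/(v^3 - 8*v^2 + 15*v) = v*(v - 6)/(v^2 - 8*v + 15)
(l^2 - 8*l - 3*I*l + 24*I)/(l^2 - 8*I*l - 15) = (l - 8)/(l - 5*I)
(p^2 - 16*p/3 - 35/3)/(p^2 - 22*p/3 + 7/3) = (3*p + 5)/(3*p - 1)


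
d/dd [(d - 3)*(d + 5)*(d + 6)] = 3*d^2 + 16*d - 3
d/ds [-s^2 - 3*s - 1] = -2*s - 3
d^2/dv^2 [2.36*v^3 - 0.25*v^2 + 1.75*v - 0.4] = 14.16*v - 0.5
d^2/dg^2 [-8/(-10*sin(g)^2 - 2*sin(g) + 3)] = 16*(-200*sin(g)^4 - 30*sin(g)^3 + 238*sin(g)^2 + 57*sin(g) + 34)/(10*sin(g)^2 + 2*sin(g) - 3)^3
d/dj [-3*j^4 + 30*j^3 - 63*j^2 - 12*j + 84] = -12*j^3 + 90*j^2 - 126*j - 12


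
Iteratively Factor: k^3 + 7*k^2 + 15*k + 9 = (k + 3)*(k^2 + 4*k + 3) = (k + 3)^2*(k + 1)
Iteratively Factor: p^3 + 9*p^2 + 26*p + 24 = (p + 3)*(p^2 + 6*p + 8) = (p + 2)*(p + 3)*(p + 4)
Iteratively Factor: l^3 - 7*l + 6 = (l - 1)*(l^2 + l - 6) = (l - 2)*(l - 1)*(l + 3)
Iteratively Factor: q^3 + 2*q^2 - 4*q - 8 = (q + 2)*(q^2 - 4) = (q - 2)*(q + 2)*(q + 2)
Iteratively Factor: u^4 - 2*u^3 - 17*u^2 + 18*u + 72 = (u - 3)*(u^3 + u^2 - 14*u - 24) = (u - 3)*(u + 3)*(u^2 - 2*u - 8) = (u - 3)*(u + 2)*(u + 3)*(u - 4)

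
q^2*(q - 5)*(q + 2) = q^4 - 3*q^3 - 10*q^2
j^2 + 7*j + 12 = (j + 3)*(j + 4)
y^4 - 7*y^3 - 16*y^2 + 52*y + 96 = (y - 8)*(y - 3)*(y + 2)^2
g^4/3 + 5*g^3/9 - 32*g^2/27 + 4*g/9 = g*(g/3 + 1)*(g - 2/3)^2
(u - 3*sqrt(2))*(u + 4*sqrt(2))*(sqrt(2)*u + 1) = sqrt(2)*u^3 + 3*u^2 - 23*sqrt(2)*u - 24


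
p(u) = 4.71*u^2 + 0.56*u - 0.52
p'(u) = 9.42*u + 0.56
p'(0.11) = 1.60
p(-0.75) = 1.71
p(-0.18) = -0.47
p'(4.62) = 44.08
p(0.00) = -0.52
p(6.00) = 172.40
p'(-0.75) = -6.50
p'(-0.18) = -1.14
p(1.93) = 18.11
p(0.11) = -0.40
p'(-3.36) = -31.09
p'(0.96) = 9.60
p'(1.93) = 18.74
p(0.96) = 4.36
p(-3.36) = 50.77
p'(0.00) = 0.56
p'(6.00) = 57.08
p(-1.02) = 3.81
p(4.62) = 102.60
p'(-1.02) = -9.05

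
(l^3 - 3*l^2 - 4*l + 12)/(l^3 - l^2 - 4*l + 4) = (l - 3)/(l - 1)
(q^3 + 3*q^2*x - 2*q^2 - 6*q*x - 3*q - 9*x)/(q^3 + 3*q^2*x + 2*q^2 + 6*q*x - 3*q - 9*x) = (q^2 - 2*q - 3)/(q^2 + 2*q - 3)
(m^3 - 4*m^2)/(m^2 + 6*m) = m*(m - 4)/(m + 6)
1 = 1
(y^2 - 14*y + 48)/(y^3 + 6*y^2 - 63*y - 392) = (y - 6)/(y^2 + 14*y + 49)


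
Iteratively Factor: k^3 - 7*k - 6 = (k + 1)*(k^2 - k - 6) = (k + 1)*(k + 2)*(k - 3)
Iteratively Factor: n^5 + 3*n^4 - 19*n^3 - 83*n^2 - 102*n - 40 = (n + 1)*(n^4 + 2*n^3 - 21*n^2 - 62*n - 40) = (n - 5)*(n + 1)*(n^3 + 7*n^2 + 14*n + 8) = (n - 5)*(n + 1)*(n + 4)*(n^2 + 3*n + 2) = (n - 5)*(n + 1)*(n + 2)*(n + 4)*(n + 1)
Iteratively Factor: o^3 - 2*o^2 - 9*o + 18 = (o - 3)*(o^2 + o - 6) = (o - 3)*(o - 2)*(o + 3)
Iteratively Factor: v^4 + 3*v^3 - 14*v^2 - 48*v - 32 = (v + 1)*(v^3 + 2*v^2 - 16*v - 32) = (v + 1)*(v + 4)*(v^2 - 2*v - 8) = (v - 4)*(v + 1)*(v + 4)*(v + 2)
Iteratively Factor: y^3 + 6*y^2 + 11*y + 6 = (y + 2)*(y^2 + 4*y + 3) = (y + 2)*(y + 3)*(y + 1)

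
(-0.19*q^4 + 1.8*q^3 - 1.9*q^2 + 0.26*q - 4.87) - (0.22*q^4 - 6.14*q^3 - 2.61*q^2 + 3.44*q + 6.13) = -0.41*q^4 + 7.94*q^3 + 0.71*q^2 - 3.18*q - 11.0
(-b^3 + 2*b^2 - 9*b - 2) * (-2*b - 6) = 2*b^4 + 2*b^3 + 6*b^2 + 58*b + 12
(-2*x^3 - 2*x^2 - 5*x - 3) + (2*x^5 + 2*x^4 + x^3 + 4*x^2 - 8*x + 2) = 2*x^5 + 2*x^4 - x^3 + 2*x^2 - 13*x - 1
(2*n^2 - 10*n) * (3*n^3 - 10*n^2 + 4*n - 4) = 6*n^5 - 50*n^4 + 108*n^3 - 48*n^2 + 40*n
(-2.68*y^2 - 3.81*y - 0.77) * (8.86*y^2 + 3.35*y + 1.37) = -23.7448*y^4 - 42.7346*y^3 - 23.2573*y^2 - 7.7992*y - 1.0549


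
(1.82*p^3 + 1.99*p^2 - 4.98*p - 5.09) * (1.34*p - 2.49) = 2.4388*p^4 - 1.8652*p^3 - 11.6283*p^2 + 5.5796*p + 12.6741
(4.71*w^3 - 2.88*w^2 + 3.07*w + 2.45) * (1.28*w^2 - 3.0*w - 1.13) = 6.0288*w^5 - 17.8164*w^4 + 7.2473*w^3 - 2.8196*w^2 - 10.8191*w - 2.7685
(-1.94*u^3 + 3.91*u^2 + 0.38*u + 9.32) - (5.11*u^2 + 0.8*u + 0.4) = -1.94*u^3 - 1.2*u^2 - 0.42*u + 8.92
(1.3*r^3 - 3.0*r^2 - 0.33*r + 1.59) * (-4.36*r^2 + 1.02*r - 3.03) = -5.668*r^5 + 14.406*r^4 - 5.5602*r^3 + 1.821*r^2 + 2.6217*r - 4.8177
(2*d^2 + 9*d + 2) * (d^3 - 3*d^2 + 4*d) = 2*d^5 + 3*d^4 - 17*d^3 + 30*d^2 + 8*d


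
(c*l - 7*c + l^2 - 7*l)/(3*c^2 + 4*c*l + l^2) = (l - 7)/(3*c + l)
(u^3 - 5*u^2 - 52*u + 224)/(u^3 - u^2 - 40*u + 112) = (u - 8)/(u - 4)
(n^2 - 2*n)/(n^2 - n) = (n - 2)/(n - 1)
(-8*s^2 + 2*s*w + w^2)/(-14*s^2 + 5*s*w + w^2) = (4*s + w)/(7*s + w)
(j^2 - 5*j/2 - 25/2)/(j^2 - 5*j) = (j + 5/2)/j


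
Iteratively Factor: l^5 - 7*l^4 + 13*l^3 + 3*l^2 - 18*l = (l + 1)*(l^4 - 8*l^3 + 21*l^2 - 18*l) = (l - 2)*(l + 1)*(l^3 - 6*l^2 + 9*l) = (l - 3)*(l - 2)*(l + 1)*(l^2 - 3*l) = (l - 3)^2*(l - 2)*(l + 1)*(l)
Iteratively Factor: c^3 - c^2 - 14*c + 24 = (c + 4)*(c^2 - 5*c + 6) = (c - 3)*(c + 4)*(c - 2)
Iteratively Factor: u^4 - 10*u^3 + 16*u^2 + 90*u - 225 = (u - 5)*(u^3 - 5*u^2 - 9*u + 45) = (u - 5)*(u + 3)*(u^2 - 8*u + 15) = (u - 5)^2*(u + 3)*(u - 3)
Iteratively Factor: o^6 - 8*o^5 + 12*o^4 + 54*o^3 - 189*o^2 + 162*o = (o - 2)*(o^5 - 6*o^4 + 54*o^2 - 81*o) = o*(o - 2)*(o^4 - 6*o^3 + 54*o - 81) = o*(o - 3)*(o - 2)*(o^3 - 3*o^2 - 9*o + 27) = o*(o - 3)^2*(o - 2)*(o^2 - 9) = o*(o - 3)^3*(o - 2)*(o + 3)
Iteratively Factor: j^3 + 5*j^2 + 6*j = (j)*(j^2 + 5*j + 6) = j*(j + 2)*(j + 3)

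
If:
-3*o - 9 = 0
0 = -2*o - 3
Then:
No Solution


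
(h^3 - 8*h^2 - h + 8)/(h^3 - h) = (h - 8)/h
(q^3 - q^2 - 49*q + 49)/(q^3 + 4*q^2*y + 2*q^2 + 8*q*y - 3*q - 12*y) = (q^2 - 49)/(q^2 + 4*q*y + 3*q + 12*y)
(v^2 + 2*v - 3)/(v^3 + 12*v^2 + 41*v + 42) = (v - 1)/(v^2 + 9*v + 14)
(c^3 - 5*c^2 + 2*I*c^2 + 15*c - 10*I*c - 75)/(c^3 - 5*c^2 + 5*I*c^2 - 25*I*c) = (c - 3*I)/c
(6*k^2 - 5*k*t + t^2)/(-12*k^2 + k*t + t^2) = (-2*k + t)/(4*k + t)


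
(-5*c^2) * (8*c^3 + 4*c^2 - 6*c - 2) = -40*c^5 - 20*c^4 + 30*c^3 + 10*c^2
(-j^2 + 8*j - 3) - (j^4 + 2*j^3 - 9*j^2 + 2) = -j^4 - 2*j^3 + 8*j^2 + 8*j - 5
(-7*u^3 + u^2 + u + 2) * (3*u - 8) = -21*u^4 + 59*u^3 - 5*u^2 - 2*u - 16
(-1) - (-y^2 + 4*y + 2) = y^2 - 4*y - 3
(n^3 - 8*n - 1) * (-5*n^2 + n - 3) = -5*n^5 + n^4 + 37*n^3 - 3*n^2 + 23*n + 3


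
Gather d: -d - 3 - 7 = -d - 10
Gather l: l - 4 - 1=l - 5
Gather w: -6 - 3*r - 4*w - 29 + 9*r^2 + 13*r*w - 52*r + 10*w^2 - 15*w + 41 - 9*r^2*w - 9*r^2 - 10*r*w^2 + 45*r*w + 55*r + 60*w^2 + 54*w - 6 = w^2*(70 - 10*r) + w*(-9*r^2 + 58*r + 35)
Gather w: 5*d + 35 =5*d + 35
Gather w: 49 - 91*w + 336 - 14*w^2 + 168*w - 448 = -14*w^2 + 77*w - 63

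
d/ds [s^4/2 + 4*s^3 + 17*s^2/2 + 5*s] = 2*s^3 + 12*s^2 + 17*s + 5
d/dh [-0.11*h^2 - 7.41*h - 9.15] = -0.22*h - 7.41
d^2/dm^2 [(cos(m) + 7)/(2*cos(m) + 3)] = 11*(3*cos(m) - cos(2*m) + 3)/(2*cos(m) + 3)^3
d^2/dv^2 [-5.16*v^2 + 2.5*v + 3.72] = -10.3200000000000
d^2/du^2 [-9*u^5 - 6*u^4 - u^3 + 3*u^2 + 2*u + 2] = -180*u^3 - 72*u^2 - 6*u + 6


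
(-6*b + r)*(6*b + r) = -36*b^2 + r^2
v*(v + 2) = v^2 + 2*v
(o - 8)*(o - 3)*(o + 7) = o^3 - 4*o^2 - 53*o + 168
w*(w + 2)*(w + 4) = w^3 + 6*w^2 + 8*w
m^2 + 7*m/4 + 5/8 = (m + 1/2)*(m + 5/4)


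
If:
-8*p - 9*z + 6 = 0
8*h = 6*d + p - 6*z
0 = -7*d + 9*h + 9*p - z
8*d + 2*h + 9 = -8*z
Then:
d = -4759/3846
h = -1541/1282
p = 183/641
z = 794/1923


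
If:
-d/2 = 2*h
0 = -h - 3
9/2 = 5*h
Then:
No Solution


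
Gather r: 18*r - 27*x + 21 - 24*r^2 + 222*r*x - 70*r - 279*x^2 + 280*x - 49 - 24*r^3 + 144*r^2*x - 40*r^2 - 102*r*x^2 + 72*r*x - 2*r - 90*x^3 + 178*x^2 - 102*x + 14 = -24*r^3 + r^2*(144*x - 64) + r*(-102*x^2 + 294*x - 54) - 90*x^3 - 101*x^2 + 151*x - 14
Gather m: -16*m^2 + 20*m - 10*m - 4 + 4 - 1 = -16*m^2 + 10*m - 1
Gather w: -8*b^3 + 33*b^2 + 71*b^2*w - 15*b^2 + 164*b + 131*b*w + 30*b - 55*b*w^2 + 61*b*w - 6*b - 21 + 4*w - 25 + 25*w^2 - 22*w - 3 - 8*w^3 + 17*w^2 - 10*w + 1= -8*b^3 + 18*b^2 + 188*b - 8*w^3 + w^2*(42 - 55*b) + w*(71*b^2 + 192*b - 28) - 48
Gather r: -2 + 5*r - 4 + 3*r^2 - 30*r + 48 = 3*r^2 - 25*r + 42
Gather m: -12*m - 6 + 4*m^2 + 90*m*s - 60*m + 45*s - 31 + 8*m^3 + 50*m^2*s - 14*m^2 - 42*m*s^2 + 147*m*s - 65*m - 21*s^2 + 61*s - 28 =8*m^3 + m^2*(50*s - 10) + m*(-42*s^2 + 237*s - 137) - 21*s^2 + 106*s - 65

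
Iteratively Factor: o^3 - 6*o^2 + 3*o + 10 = (o - 2)*(o^2 - 4*o - 5) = (o - 2)*(o + 1)*(o - 5)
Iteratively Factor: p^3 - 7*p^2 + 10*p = (p - 5)*(p^2 - 2*p) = (p - 5)*(p - 2)*(p)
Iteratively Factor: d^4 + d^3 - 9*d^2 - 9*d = (d - 3)*(d^3 + 4*d^2 + 3*d) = d*(d - 3)*(d^2 + 4*d + 3) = d*(d - 3)*(d + 3)*(d + 1)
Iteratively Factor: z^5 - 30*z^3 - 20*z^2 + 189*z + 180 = (z - 5)*(z^4 + 5*z^3 - 5*z^2 - 45*z - 36) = (z - 5)*(z + 4)*(z^3 + z^2 - 9*z - 9) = (z - 5)*(z + 3)*(z + 4)*(z^2 - 2*z - 3) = (z - 5)*(z + 1)*(z + 3)*(z + 4)*(z - 3)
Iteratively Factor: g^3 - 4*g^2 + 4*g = (g - 2)*(g^2 - 2*g) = g*(g - 2)*(g - 2)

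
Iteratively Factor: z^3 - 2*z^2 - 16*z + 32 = (z - 2)*(z^2 - 16) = (z - 2)*(z + 4)*(z - 4)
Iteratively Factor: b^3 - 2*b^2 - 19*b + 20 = (b - 1)*(b^2 - b - 20) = (b - 1)*(b + 4)*(b - 5)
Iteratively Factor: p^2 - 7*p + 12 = (p - 4)*(p - 3)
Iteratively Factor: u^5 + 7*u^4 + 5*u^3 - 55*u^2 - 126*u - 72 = (u + 2)*(u^4 + 5*u^3 - 5*u^2 - 45*u - 36) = (u - 3)*(u + 2)*(u^3 + 8*u^2 + 19*u + 12) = (u - 3)*(u + 1)*(u + 2)*(u^2 + 7*u + 12) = (u - 3)*(u + 1)*(u + 2)*(u + 3)*(u + 4)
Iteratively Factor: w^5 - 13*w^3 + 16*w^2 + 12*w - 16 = (w - 2)*(w^4 + 2*w^3 - 9*w^2 - 2*w + 8) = (w - 2)*(w + 1)*(w^3 + w^2 - 10*w + 8) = (w - 2)*(w - 1)*(w + 1)*(w^2 + 2*w - 8) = (w - 2)^2*(w - 1)*(w + 1)*(w + 4)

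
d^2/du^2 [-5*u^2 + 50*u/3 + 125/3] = -10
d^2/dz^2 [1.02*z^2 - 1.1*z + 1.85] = 2.04000000000000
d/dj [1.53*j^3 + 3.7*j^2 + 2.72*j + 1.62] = 4.59*j^2 + 7.4*j + 2.72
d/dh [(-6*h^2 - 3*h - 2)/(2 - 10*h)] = (30*h^2 - 12*h - 13)/(2*(25*h^2 - 10*h + 1))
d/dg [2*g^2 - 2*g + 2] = 4*g - 2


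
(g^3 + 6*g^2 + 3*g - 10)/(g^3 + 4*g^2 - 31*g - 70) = (g^2 + 4*g - 5)/(g^2 + 2*g - 35)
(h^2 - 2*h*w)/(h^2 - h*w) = (h - 2*w)/(h - w)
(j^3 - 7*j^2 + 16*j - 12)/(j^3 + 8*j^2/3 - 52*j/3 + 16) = 3*(j^2 - 5*j + 6)/(3*j^2 + 14*j - 24)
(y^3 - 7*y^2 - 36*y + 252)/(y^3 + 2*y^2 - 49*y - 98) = (y^2 - 36)/(y^2 + 9*y + 14)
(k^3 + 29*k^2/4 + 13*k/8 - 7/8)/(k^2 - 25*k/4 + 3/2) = (2*k^2 + 15*k + 7)/(2*(k - 6))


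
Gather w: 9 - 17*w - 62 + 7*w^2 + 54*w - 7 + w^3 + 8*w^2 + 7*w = w^3 + 15*w^2 + 44*w - 60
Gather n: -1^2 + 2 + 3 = 4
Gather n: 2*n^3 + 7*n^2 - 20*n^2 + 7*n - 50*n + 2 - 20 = 2*n^3 - 13*n^2 - 43*n - 18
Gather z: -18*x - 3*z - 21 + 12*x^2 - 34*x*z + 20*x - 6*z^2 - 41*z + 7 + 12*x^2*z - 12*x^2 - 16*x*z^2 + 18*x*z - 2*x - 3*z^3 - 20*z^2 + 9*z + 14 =-3*z^3 + z^2*(-16*x - 26) + z*(12*x^2 - 16*x - 35)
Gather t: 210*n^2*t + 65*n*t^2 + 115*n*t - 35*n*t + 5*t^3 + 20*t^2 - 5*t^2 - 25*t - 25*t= 5*t^3 + t^2*(65*n + 15) + t*(210*n^2 + 80*n - 50)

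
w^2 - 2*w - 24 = (w - 6)*(w + 4)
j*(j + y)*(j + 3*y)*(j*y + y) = j^4*y + 4*j^3*y^2 + j^3*y + 3*j^2*y^3 + 4*j^2*y^2 + 3*j*y^3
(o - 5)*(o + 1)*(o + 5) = o^3 + o^2 - 25*o - 25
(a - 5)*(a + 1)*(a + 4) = a^3 - 21*a - 20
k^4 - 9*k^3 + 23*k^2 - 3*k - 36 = (k - 4)*(k - 3)^2*(k + 1)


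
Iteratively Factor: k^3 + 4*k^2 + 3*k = (k + 1)*(k^2 + 3*k) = (k + 1)*(k + 3)*(k)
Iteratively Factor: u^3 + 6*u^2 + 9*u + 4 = (u + 1)*(u^2 + 5*u + 4) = (u + 1)^2*(u + 4)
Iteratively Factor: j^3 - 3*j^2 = (j)*(j^2 - 3*j) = j^2*(j - 3)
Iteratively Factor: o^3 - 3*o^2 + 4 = (o - 2)*(o^2 - o - 2) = (o - 2)^2*(o + 1)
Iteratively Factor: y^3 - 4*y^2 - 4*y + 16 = (y + 2)*(y^2 - 6*y + 8) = (y - 4)*(y + 2)*(y - 2)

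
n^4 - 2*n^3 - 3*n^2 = n^2*(n - 3)*(n + 1)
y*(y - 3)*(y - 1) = y^3 - 4*y^2 + 3*y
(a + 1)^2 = a^2 + 2*a + 1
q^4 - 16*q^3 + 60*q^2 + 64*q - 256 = (q - 8)^2*(q - 2)*(q + 2)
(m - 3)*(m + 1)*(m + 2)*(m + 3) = m^4 + 3*m^3 - 7*m^2 - 27*m - 18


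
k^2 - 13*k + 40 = (k - 8)*(k - 5)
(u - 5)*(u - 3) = u^2 - 8*u + 15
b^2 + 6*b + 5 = (b + 1)*(b + 5)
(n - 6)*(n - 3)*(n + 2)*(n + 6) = n^4 - n^3 - 42*n^2 + 36*n + 216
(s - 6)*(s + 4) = s^2 - 2*s - 24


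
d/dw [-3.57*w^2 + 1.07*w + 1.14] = 1.07 - 7.14*w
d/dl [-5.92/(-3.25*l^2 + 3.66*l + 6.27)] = (21.6672 - 38.48*l)/(-3.25*l^2 + 3.66*l + 6.27)^2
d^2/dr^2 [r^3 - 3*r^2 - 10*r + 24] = 6*r - 6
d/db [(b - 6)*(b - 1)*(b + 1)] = 3*b^2 - 12*b - 1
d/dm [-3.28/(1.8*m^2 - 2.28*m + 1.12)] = (11.808*m - 7.4784)/(1.8*m^2 - 2.28*m + 1.12)^2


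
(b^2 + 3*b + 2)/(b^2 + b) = (b + 2)/b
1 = 1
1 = 1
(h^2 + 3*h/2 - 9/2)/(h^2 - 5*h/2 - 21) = (-2*h^2 - 3*h + 9)/(-2*h^2 + 5*h + 42)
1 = 1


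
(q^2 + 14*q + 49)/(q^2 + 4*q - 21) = (q + 7)/(q - 3)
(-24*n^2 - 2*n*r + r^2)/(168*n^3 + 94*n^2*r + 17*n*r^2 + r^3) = (-6*n + r)/(42*n^2 + 13*n*r + r^2)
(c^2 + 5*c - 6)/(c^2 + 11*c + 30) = (c - 1)/(c + 5)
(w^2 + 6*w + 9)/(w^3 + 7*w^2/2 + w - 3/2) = 2*(w + 3)/(2*w^2 + w - 1)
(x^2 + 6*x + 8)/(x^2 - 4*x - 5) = (x^2 + 6*x + 8)/(x^2 - 4*x - 5)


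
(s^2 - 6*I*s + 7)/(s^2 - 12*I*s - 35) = (s + I)/(s - 5*I)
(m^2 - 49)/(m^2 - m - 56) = (m - 7)/(m - 8)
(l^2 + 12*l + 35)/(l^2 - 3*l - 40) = (l + 7)/(l - 8)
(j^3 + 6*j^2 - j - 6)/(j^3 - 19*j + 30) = (j^3 + 6*j^2 - j - 6)/(j^3 - 19*j + 30)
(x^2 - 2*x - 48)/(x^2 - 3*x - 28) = (-x^2 + 2*x + 48)/(-x^2 + 3*x + 28)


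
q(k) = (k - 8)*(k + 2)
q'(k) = 2*k - 6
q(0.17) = -16.99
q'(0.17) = -5.66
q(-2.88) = 9.57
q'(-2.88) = -11.76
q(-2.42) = 4.38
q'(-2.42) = -10.84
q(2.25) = -24.44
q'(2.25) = -1.50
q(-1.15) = -7.78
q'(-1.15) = -8.30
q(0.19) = -17.10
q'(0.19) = -5.62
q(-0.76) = -10.86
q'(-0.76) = -7.52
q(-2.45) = 4.70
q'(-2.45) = -10.90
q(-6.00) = 56.00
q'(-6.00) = -18.00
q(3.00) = -25.00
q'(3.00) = 0.00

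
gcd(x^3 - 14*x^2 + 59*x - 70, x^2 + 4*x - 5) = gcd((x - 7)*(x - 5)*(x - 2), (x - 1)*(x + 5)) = 1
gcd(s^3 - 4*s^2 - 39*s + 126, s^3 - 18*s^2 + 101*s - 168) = s^2 - 10*s + 21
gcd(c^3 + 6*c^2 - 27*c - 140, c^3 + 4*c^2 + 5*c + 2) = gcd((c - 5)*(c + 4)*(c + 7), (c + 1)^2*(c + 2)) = 1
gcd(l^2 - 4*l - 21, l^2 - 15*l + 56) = l - 7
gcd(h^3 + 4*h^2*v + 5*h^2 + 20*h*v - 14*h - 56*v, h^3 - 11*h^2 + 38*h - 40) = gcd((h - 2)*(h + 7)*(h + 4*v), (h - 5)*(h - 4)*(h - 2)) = h - 2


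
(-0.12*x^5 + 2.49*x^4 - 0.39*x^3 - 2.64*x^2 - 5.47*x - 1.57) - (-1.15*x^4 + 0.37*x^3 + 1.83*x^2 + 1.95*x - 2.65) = -0.12*x^5 + 3.64*x^4 - 0.76*x^3 - 4.47*x^2 - 7.42*x + 1.08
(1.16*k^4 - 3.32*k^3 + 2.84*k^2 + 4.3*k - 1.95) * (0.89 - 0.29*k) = -0.3364*k^5 + 1.9952*k^4 - 3.7784*k^3 + 1.2806*k^2 + 4.3925*k - 1.7355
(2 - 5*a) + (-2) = -5*a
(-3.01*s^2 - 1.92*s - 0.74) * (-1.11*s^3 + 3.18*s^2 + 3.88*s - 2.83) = 3.3411*s^5 - 7.4406*s^4 - 16.963*s^3 - 1.2845*s^2 + 2.5624*s + 2.0942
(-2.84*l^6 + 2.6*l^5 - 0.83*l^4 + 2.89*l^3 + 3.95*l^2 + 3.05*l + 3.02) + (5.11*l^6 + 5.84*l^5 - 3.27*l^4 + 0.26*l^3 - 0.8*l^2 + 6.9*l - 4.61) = 2.27*l^6 + 8.44*l^5 - 4.1*l^4 + 3.15*l^3 + 3.15*l^2 + 9.95*l - 1.59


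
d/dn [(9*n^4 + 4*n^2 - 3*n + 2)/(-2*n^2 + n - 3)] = (-36*n^5 + 27*n^4 - 108*n^3 - 2*n^2 - 16*n + 7)/(4*n^4 - 4*n^3 + 13*n^2 - 6*n + 9)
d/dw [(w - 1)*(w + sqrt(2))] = 2*w - 1 + sqrt(2)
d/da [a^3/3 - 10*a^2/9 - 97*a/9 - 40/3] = a^2 - 20*a/9 - 97/9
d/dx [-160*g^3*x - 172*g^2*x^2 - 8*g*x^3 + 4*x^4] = -160*g^3 - 344*g^2*x - 24*g*x^2 + 16*x^3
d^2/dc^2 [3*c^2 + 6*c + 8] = 6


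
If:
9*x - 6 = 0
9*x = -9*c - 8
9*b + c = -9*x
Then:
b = -40/81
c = -14/9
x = 2/3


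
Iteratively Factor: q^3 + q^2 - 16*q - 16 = (q + 4)*(q^2 - 3*q - 4) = (q + 1)*(q + 4)*(q - 4)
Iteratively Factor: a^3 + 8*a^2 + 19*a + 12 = (a + 1)*(a^2 + 7*a + 12) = (a + 1)*(a + 4)*(a + 3)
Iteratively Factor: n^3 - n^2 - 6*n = (n)*(n^2 - n - 6) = n*(n - 3)*(n + 2)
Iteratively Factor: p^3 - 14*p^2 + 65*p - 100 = (p - 5)*(p^2 - 9*p + 20) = (p - 5)*(p - 4)*(p - 5)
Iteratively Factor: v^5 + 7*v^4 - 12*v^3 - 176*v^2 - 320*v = (v + 4)*(v^4 + 3*v^3 - 24*v^2 - 80*v) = (v + 4)^2*(v^3 - v^2 - 20*v) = v*(v + 4)^2*(v^2 - v - 20) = v*(v - 5)*(v + 4)^2*(v + 4)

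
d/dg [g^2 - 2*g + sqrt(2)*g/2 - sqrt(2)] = 2*g - 2 + sqrt(2)/2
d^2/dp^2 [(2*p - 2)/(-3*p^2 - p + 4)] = -36/(27*p^3 + 108*p^2 + 144*p + 64)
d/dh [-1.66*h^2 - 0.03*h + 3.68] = -3.32*h - 0.03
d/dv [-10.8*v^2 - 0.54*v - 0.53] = -21.6*v - 0.54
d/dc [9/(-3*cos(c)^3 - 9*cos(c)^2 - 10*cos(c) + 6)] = 9*(9*sin(c)^2 - 18*cos(c) - 19)*sin(c)/(3*cos(c)^3 + 9*cos(c)^2 + 10*cos(c) - 6)^2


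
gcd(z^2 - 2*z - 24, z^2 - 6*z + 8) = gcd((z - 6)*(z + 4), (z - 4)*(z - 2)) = 1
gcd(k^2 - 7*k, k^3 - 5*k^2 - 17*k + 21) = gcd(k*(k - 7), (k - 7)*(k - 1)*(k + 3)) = k - 7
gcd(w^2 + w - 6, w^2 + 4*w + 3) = w + 3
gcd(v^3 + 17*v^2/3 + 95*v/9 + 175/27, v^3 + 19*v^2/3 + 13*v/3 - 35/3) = v + 7/3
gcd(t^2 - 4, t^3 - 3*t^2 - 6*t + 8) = t + 2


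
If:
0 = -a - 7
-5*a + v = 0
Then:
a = -7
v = -35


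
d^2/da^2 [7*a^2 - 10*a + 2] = 14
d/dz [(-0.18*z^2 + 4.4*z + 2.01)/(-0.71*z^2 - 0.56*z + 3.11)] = (3.2248*z^2 + 1.7346*z + 14.8096)/(0.5041*z^4 + 0.7952*z^3 - 4.1026*z^2 - 3.4832*z + 9.6721)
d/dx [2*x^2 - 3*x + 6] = 4*x - 3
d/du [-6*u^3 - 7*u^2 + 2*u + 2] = -18*u^2 - 14*u + 2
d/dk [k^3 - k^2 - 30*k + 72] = 3*k^2 - 2*k - 30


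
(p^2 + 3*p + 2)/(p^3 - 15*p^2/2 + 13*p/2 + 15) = 2*(p + 2)/(2*p^2 - 17*p + 30)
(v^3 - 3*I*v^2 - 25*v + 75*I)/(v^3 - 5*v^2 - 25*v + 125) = (v - 3*I)/(v - 5)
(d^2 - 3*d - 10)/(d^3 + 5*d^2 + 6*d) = (d - 5)/(d*(d + 3))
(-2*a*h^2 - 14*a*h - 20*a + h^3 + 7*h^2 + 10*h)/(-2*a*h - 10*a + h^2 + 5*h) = h + 2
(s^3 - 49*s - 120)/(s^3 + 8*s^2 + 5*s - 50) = (s^2 - 5*s - 24)/(s^2 + 3*s - 10)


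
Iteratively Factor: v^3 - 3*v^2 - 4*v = (v - 4)*(v^2 + v) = (v - 4)*(v + 1)*(v)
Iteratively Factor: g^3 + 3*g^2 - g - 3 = (g + 1)*(g^2 + 2*g - 3) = (g - 1)*(g + 1)*(g + 3)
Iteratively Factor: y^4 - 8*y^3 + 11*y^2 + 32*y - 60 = (y - 2)*(y^3 - 6*y^2 - y + 30) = (y - 2)*(y + 2)*(y^2 - 8*y + 15) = (y - 3)*(y - 2)*(y + 2)*(y - 5)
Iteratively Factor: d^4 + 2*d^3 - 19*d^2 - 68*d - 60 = (d + 2)*(d^3 - 19*d - 30) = (d + 2)^2*(d^2 - 2*d - 15) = (d + 2)^2*(d + 3)*(d - 5)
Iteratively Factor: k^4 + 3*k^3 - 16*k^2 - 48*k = (k - 4)*(k^3 + 7*k^2 + 12*k) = k*(k - 4)*(k^2 + 7*k + 12) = k*(k - 4)*(k + 3)*(k + 4)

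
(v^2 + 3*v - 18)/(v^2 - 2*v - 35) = (-v^2 - 3*v + 18)/(-v^2 + 2*v + 35)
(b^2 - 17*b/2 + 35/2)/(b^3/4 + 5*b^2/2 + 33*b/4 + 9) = 2*(2*b^2 - 17*b + 35)/(b^3 + 10*b^2 + 33*b + 36)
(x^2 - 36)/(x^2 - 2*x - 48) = (x - 6)/(x - 8)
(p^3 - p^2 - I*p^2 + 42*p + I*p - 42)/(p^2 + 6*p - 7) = (p^2 - I*p + 42)/(p + 7)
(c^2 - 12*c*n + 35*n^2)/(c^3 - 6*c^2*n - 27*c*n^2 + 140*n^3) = (c - 5*n)/(c^2 + c*n - 20*n^2)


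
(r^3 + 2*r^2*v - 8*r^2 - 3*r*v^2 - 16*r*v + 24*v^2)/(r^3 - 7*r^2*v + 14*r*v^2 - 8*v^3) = (r^2 + 3*r*v - 8*r - 24*v)/(r^2 - 6*r*v + 8*v^2)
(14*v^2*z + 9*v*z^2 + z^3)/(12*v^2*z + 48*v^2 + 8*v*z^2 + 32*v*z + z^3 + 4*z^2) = z*(7*v + z)/(6*v*z + 24*v + z^2 + 4*z)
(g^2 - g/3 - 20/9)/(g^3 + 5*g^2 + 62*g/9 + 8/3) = (3*g - 5)/(3*g^2 + 11*g + 6)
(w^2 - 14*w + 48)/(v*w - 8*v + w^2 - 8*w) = (w - 6)/(v + w)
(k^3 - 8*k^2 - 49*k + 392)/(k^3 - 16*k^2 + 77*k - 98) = (k^2 - k - 56)/(k^2 - 9*k + 14)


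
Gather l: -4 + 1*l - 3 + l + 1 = 2*l - 6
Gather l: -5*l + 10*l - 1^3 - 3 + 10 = 5*l + 6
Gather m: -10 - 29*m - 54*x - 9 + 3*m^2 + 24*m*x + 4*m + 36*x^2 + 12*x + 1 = 3*m^2 + m*(24*x - 25) + 36*x^2 - 42*x - 18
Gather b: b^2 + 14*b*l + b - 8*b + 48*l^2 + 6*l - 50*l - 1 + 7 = b^2 + b*(14*l - 7) + 48*l^2 - 44*l + 6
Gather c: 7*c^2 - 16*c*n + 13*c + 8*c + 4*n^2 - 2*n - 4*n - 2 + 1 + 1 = 7*c^2 + c*(21 - 16*n) + 4*n^2 - 6*n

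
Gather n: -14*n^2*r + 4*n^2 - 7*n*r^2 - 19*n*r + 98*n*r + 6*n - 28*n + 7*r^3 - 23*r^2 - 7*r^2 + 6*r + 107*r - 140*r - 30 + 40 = n^2*(4 - 14*r) + n*(-7*r^2 + 79*r - 22) + 7*r^3 - 30*r^2 - 27*r + 10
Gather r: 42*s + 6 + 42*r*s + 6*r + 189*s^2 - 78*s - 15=r*(42*s + 6) + 189*s^2 - 36*s - 9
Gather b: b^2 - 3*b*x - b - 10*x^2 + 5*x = b^2 + b*(-3*x - 1) - 10*x^2 + 5*x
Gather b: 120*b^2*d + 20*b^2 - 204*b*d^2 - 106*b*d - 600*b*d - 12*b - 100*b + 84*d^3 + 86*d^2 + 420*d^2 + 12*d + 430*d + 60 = b^2*(120*d + 20) + b*(-204*d^2 - 706*d - 112) + 84*d^3 + 506*d^2 + 442*d + 60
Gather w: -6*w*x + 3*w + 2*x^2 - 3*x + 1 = w*(3 - 6*x) + 2*x^2 - 3*x + 1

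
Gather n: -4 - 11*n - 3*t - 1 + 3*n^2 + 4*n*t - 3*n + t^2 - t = 3*n^2 + n*(4*t - 14) + t^2 - 4*t - 5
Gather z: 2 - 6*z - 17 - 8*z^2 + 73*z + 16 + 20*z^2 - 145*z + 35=12*z^2 - 78*z + 36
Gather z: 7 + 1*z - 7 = z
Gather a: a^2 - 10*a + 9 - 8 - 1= a^2 - 10*a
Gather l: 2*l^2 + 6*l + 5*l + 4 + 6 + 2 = 2*l^2 + 11*l + 12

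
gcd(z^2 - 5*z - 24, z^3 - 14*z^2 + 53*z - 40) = z - 8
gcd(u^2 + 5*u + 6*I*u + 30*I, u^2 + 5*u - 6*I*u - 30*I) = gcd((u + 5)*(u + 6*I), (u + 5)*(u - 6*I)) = u + 5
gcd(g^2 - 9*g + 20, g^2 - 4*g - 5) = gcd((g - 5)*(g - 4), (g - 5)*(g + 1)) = g - 5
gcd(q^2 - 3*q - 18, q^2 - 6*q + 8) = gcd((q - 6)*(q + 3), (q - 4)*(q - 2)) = 1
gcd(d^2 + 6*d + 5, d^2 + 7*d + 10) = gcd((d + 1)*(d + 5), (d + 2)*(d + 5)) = d + 5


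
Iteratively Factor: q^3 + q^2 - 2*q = (q - 1)*(q^2 + 2*q) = (q - 1)*(q + 2)*(q)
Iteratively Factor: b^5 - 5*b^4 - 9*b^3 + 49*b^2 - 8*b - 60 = (b - 2)*(b^4 - 3*b^3 - 15*b^2 + 19*b + 30) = (b - 2)*(b + 3)*(b^3 - 6*b^2 + 3*b + 10) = (b - 5)*(b - 2)*(b + 3)*(b^2 - b - 2) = (b - 5)*(b - 2)*(b + 1)*(b + 3)*(b - 2)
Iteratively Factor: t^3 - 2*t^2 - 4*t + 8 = (t + 2)*(t^2 - 4*t + 4) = (t - 2)*(t + 2)*(t - 2)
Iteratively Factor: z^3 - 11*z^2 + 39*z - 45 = (z - 3)*(z^2 - 8*z + 15) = (z - 5)*(z - 3)*(z - 3)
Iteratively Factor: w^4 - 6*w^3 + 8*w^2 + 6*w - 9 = (w - 1)*(w^3 - 5*w^2 + 3*w + 9) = (w - 3)*(w - 1)*(w^2 - 2*w - 3) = (w - 3)*(w - 1)*(w + 1)*(w - 3)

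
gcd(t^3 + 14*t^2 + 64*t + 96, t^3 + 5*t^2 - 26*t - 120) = t^2 + 10*t + 24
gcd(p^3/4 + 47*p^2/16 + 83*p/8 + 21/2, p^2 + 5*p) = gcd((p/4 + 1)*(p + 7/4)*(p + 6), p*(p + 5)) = 1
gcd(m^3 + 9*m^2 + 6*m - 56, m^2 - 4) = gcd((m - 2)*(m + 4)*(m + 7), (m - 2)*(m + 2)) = m - 2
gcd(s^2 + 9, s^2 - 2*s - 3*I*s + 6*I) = s - 3*I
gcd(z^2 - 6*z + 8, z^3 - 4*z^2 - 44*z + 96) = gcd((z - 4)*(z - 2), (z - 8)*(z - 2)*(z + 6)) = z - 2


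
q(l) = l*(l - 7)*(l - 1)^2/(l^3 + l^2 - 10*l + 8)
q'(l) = l*(l - 7)*(l - 1)^2*(-3*l^2 - 2*l + 10)/(l^3 + l^2 - 10*l + 8)^2 + l*(l - 7)*(2*l - 2)/(l^3 + l^2 - 10*l + 8) + l*(l - 1)^2/(l^3 + l^2 - 10*l + 8) + (l - 7)*(l - 1)^2/(l^3 + l^2 - 10*l + 8)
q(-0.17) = 0.17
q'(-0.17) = -1.15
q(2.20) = -10.22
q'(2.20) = 41.71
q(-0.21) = 0.22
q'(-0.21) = -1.21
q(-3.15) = 30.31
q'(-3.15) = -49.69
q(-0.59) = 0.81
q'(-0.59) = -1.90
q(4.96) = -1.51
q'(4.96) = 0.73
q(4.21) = -2.08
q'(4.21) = 0.80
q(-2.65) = 14.87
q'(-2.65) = -19.04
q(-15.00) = -28.24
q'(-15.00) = 0.70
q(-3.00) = 24.00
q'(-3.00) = -35.60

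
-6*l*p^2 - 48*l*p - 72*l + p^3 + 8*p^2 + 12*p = (-6*l + p)*(p + 2)*(p + 6)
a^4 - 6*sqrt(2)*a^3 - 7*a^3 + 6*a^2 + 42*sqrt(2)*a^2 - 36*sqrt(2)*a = a*(a - 6)*(a - 1)*(a - 6*sqrt(2))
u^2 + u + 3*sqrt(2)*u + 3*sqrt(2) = (u + 1)*(u + 3*sqrt(2))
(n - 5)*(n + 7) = n^2 + 2*n - 35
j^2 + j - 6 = (j - 2)*(j + 3)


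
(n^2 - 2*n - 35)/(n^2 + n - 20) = (n - 7)/(n - 4)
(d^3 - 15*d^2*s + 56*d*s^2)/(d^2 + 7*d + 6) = d*(d^2 - 15*d*s + 56*s^2)/(d^2 + 7*d + 6)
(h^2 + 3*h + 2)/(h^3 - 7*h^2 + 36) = (h + 1)/(h^2 - 9*h + 18)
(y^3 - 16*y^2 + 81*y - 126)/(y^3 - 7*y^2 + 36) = (y - 7)/(y + 2)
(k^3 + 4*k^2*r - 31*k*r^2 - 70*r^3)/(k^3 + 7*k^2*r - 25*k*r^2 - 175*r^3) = (k + 2*r)/(k + 5*r)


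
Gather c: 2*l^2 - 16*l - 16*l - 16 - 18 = 2*l^2 - 32*l - 34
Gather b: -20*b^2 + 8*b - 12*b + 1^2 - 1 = -20*b^2 - 4*b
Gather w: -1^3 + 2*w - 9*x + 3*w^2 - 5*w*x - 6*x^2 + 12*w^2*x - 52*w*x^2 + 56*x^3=w^2*(12*x + 3) + w*(-52*x^2 - 5*x + 2) + 56*x^3 - 6*x^2 - 9*x - 1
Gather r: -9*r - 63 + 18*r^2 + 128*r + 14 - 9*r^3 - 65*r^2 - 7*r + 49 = -9*r^3 - 47*r^2 + 112*r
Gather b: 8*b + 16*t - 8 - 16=8*b + 16*t - 24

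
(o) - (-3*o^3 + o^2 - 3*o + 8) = 3*o^3 - o^2 + 4*o - 8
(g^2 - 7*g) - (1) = g^2 - 7*g - 1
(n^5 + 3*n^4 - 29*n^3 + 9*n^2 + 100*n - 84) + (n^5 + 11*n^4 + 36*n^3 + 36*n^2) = 2*n^5 + 14*n^4 + 7*n^3 + 45*n^2 + 100*n - 84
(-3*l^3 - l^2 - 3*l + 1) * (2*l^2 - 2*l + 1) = -6*l^5 + 4*l^4 - 7*l^3 + 7*l^2 - 5*l + 1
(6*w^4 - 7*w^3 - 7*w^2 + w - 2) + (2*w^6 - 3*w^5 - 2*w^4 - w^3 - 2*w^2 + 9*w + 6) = 2*w^6 - 3*w^5 + 4*w^4 - 8*w^3 - 9*w^2 + 10*w + 4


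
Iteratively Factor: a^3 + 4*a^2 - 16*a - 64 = (a + 4)*(a^2 - 16) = (a + 4)^2*(a - 4)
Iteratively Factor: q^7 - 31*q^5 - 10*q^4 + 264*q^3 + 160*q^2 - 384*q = (q + 3)*(q^6 - 3*q^5 - 22*q^4 + 56*q^3 + 96*q^2 - 128*q) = (q - 4)*(q + 3)*(q^5 + q^4 - 18*q^3 - 16*q^2 + 32*q) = q*(q - 4)*(q + 3)*(q^4 + q^3 - 18*q^2 - 16*q + 32) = q*(q - 4)*(q - 1)*(q + 3)*(q^3 + 2*q^2 - 16*q - 32) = q*(q - 4)*(q - 1)*(q + 3)*(q + 4)*(q^2 - 2*q - 8) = q*(q - 4)*(q - 1)*(q + 2)*(q + 3)*(q + 4)*(q - 4)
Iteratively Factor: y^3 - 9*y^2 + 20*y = (y - 5)*(y^2 - 4*y) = y*(y - 5)*(y - 4)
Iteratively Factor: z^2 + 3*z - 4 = (z - 1)*(z + 4)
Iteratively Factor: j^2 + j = (j + 1)*(j)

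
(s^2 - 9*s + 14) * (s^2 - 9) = s^4 - 9*s^3 + 5*s^2 + 81*s - 126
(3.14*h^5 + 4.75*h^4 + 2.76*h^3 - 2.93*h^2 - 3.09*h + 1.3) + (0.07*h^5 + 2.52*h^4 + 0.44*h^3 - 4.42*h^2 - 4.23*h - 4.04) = 3.21*h^5 + 7.27*h^4 + 3.2*h^3 - 7.35*h^2 - 7.32*h - 2.74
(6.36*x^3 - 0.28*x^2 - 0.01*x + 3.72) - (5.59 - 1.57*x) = 6.36*x^3 - 0.28*x^2 + 1.56*x - 1.87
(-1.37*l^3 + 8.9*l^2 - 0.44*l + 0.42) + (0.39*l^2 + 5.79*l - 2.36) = -1.37*l^3 + 9.29*l^2 + 5.35*l - 1.94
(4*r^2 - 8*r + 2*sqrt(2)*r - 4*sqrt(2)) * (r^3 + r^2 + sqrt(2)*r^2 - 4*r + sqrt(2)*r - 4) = 4*r^5 - 4*r^4 + 6*sqrt(2)*r^4 - 20*r^3 - 6*sqrt(2)*r^3 - 20*sqrt(2)*r^2 + 12*r^2 + 8*sqrt(2)*r + 24*r + 16*sqrt(2)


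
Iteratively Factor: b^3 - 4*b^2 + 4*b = (b - 2)*(b^2 - 2*b) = (b - 2)^2*(b)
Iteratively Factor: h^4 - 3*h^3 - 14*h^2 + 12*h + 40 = (h - 5)*(h^3 + 2*h^2 - 4*h - 8) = (h - 5)*(h - 2)*(h^2 + 4*h + 4) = (h - 5)*(h - 2)*(h + 2)*(h + 2)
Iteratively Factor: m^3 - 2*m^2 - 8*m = (m - 4)*(m^2 + 2*m) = (m - 4)*(m + 2)*(m)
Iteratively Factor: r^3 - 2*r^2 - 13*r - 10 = (r + 2)*(r^2 - 4*r - 5) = (r - 5)*(r + 2)*(r + 1)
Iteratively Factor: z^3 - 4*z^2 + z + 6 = (z - 2)*(z^2 - 2*z - 3) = (z - 2)*(z + 1)*(z - 3)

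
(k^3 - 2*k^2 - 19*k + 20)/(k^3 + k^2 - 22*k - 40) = (k - 1)/(k + 2)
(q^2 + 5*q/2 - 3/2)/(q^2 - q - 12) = (q - 1/2)/(q - 4)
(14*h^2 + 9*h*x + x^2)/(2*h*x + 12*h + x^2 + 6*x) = (7*h + x)/(x + 6)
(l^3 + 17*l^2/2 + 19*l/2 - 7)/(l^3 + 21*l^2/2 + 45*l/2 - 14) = (l + 2)/(l + 4)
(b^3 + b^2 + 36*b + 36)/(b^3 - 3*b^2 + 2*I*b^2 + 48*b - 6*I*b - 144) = (b^2 + b*(1 + 6*I) + 6*I)/(b^2 + b*(-3 + 8*I) - 24*I)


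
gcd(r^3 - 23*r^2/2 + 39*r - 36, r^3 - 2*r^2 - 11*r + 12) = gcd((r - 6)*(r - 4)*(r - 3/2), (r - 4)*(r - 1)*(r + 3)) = r - 4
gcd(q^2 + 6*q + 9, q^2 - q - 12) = q + 3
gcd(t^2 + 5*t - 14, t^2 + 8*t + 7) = t + 7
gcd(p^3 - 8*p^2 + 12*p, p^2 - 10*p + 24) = p - 6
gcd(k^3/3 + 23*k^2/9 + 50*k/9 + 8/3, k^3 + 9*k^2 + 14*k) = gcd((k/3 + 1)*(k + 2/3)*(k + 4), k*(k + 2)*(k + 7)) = 1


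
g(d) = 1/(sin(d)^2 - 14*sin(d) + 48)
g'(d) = (-2*sin(d)*cos(d) + 14*cos(d))/(sin(d)^2 - 14*sin(d) + 48)^2 = 2*(7 - sin(d))*cos(d)/(sin(d)^2 - 14*sin(d) + 48)^2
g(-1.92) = 0.02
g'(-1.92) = -0.00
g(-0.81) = 0.02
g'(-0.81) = 0.00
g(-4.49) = 0.03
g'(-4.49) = -0.00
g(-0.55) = 0.02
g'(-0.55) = 0.00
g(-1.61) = 0.02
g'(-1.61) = -0.00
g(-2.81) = 0.02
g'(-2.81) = -0.00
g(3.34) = 0.02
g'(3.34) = -0.01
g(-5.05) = 0.03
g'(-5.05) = 0.00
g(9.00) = 0.02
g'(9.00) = -0.00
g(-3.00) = 0.02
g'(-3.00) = -0.00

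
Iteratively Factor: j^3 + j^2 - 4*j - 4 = (j + 2)*(j^2 - j - 2) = (j - 2)*(j + 2)*(j + 1)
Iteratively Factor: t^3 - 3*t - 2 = (t - 2)*(t^2 + 2*t + 1) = (t - 2)*(t + 1)*(t + 1)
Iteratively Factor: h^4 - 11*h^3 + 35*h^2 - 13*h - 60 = (h + 1)*(h^3 - 12*h^2 + 47*h - 60) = (h - 3)*(h + 1)*(h^2 - 9*h + 20) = (h - 4)*(h - 3)*(h + 1)*(h - 5)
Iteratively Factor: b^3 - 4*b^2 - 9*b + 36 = (b + 3)*(b^2 - 7*b + 12) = (b - 3)*(b + 3)*(b - 4)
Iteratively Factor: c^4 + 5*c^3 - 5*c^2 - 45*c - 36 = (c + 4)*(c^3 + c^2 - 9*c - 9) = (c - 3)*(c + 4)*(c^2 + 4*c + 3) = (c - 3)*(c + 3)*(c + 4)*(c + 1)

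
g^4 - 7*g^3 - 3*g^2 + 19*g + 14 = (g - 7)*(g - 2)*(g + 1)^2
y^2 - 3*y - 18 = (y - 6)*(y + 3)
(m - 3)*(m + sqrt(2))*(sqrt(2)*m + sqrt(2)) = sqrt(2)*m^3 - 2*sqrt(2)*m^2 + 2*m^2 - 3*sqrt(2)*m - 4*m - 6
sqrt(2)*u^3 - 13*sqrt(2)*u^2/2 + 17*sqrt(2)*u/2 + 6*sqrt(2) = (u - 4)*(u - 3)*(sqrt(2)*u + sqrt(2)/2)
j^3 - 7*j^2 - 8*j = j*(j - 8)*(j + 1)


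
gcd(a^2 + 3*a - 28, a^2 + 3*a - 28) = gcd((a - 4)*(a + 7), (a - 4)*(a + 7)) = a^2 + 3*a - 28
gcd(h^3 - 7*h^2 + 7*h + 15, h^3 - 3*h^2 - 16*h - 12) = h + 1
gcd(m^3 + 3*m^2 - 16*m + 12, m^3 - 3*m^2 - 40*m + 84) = m^2 + 4*m - 12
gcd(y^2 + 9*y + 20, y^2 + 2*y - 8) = y + 4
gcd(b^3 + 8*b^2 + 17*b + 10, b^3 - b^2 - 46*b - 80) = b^2 + 7*b + 10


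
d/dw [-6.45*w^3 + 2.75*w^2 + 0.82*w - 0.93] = -19.35*w^2 + 5.5*w + 0.82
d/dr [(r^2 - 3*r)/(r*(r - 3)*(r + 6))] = -1/(r^2 + 12*r + 36)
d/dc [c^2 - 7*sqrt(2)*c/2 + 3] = 2*c - 7*sqrt(2)/2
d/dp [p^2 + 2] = 2*p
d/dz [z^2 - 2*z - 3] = 2*z - 2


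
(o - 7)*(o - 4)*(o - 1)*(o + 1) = o^4 - 11*o^3 + 27*o^2 + 11*o - 28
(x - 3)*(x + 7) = x^2 + 4*x - 21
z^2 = z^2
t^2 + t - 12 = (t - 3)*(t + 4)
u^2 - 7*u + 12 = (u - 4)*(u - 3)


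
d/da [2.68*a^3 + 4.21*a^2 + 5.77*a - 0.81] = 8.04*a^2 + 8.42*a + 5.77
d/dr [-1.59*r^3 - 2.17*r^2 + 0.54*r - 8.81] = -4.77*r^2 - 4.34*r + 0.54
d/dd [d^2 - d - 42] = 2*d - 1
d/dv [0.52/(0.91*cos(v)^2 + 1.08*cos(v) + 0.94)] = (0.9464*cos(v) + 0.5616)*sin(v)/(0.91*cos(v)^2 + 1.08*cos(v) + 0.94)^2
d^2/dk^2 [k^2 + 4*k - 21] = 2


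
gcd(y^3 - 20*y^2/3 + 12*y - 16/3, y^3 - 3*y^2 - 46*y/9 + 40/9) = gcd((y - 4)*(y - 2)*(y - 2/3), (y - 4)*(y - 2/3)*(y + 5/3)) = y^2 - 14*y/3 + 8/3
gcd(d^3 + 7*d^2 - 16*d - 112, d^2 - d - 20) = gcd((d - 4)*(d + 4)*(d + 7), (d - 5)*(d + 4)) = d + 4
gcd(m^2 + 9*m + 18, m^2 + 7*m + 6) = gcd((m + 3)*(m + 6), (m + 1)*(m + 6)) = m + 6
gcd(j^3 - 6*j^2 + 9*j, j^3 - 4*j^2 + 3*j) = j^2 - 3*j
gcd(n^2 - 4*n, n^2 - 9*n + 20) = n - 4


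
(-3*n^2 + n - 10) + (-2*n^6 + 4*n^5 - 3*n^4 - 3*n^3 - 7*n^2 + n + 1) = -2*n^6 + 4*n^5 - 3*n^4 - 3*n^3 - 10*n^2 + 2*n - 9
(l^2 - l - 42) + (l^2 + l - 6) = 2*l^2 - 48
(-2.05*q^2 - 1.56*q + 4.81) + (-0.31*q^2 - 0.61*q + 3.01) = -2.36*q^2 - 2.17*q + 7.82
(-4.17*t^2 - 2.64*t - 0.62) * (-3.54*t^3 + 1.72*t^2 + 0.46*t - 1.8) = 14.7618*t^5 + 2.1732*t^4 - 4.2642*t^3 + 5.2252*t^2 + 4.4668*t + 1.116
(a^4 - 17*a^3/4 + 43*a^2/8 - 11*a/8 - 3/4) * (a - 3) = a^5 - 29*a^4/4 + 145*a^3/8 - 35*a^2/2 + 27*a/8 + 9/4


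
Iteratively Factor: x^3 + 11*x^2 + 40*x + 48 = (x + 4)*(x^2 + 7*x + 12) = (x + 3)*(x + 4)*(x + 4)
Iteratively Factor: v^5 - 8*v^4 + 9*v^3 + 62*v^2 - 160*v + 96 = (v + 3)*(v^4 - 11*v^3 + 42*v^2 - 64*v + 32) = (v - 2)*(v + 3)*(v^3 - 9*v^2 + 24*v - 16) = (v - 2)*(v - 1)*(v + 3)*(v^2 - 8*v + 16) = (v - 4)*(v - 2)*(v - 1)*(v + 3)*(v - 4)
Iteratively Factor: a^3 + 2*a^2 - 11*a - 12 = (a + 4)*(a^2 - 2*a - 3) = (a - 3)*(a + 4)*(a + 1)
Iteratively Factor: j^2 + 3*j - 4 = (j + 4)*(j - 1)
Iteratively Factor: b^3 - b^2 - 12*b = (b)*(b^2 - b - 12) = b*(b + 3)*(b - 4)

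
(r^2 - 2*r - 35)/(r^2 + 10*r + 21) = (r^2 - 2*r - 35)/(r^2 + 10*r + 21)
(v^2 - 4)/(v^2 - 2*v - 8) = (v - 2)/(v - 4)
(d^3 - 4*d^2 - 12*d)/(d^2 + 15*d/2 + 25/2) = 2*d*(d^2 - 4*d - 12)/(2*d^2 + 15*d + 25)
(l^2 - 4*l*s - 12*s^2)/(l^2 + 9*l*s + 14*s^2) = (l - 6*s)/(l + 7*s)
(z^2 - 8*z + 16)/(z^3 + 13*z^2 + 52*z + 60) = (z^2 - 8*z + 16)/(z^3 + 13*z^2 + 52*z + 60)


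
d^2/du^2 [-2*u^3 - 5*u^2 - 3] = -12*u - 10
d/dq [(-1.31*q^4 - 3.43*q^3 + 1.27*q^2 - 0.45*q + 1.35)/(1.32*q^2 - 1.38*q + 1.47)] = (-3.4584*q^5 + 0.895799999999998*q^4 + 1.764*q^3 - 16.2849*q^2 + 0.1698*q + 1.2015)/(1.7424*q^4 - 3.6432*q^3 + 5.7852*q^2 - 4.0572*q + 2.1609)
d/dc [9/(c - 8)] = -9/(c - 8)^2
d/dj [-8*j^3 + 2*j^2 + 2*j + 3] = -24*j^2 + 4*j + 2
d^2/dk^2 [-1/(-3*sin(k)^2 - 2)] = 6*(-6*sin(k)^4 + 13*sin(k)^2 - 2)/(3*sin(k)^2 + 2)^3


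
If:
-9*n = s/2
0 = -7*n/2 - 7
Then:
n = -2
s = 36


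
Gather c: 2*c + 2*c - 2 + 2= 4*c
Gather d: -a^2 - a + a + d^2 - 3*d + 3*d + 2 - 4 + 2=-a^2 + d^2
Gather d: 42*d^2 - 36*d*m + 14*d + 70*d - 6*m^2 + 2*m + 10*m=42*d^2 + d*(84 - 36*m) - 6*m^2 + 12*m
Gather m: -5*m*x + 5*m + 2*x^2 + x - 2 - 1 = m*(5 - 5*x) + 2*x^2 + x - 3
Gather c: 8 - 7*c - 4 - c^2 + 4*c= -c^2 - 3*c + 4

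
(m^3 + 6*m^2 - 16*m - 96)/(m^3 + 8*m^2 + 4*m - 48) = (m - 4)/(m - 2)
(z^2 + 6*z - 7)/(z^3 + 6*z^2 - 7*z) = 1/z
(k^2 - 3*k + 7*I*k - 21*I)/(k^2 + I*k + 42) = (k - 3)/(k - 6*I)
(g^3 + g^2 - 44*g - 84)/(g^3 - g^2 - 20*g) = (-g^3 - g^2 + 44*g + 84)/(g*(-g^2 + g + 20))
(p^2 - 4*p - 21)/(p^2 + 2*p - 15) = (p^2 - 4*p - 21)/(p^2 + 2*p - 15)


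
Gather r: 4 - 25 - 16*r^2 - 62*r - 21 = -16*r^2 - 62*r - 42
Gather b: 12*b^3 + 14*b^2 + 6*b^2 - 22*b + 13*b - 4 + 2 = 12*b^3 + 20*b^2 - 9*b - 2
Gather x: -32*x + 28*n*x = x*(28*n - 32)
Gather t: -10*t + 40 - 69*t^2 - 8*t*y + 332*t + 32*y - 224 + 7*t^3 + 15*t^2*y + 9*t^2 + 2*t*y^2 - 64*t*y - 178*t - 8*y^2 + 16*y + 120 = 7*t^3 + t^2*(15*y - 60) + t*(2*y^2 - 72*y + 144) - 8*y^2 + 48*y - 64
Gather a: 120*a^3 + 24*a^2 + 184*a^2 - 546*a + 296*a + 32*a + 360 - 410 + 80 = 120*a^3 + 208*a^2 - 218*a + 30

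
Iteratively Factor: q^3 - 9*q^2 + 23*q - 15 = (q - 3)*(q^2 - 6*q + 5) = (q - 3)*(q - 1)*(q - 5)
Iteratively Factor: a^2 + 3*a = (a + 3)*(a)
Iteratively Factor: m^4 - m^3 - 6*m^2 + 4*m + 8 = (m - 2)*(m^3 + m^2 - 4*m - 4) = (m - 2)*(m + 1)*(m^2 - 4) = (m - 2)*(m + 1)*(m + 2)*(m - 2)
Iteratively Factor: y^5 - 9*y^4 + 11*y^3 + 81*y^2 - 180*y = (y + 3)*(y^4 - 12*y^3 + 47*y^2 - 60*y) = (y - 4)*(y + 3)*(y^3 - 8*y^2 + 15*y) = (y - 5)*(y - 4)*(y + 3)*(y^2 - 3*y) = (y - 5)*(y - 4)*(y - 3)*(y + 3)*(y)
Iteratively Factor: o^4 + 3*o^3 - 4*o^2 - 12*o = (o + 2)*(o^3 + o^2 - 6*o) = (o + 2)*(o + 3)*(o^2 - 2*o) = (o - 2)*(o + 2)*(o + 3)*(o)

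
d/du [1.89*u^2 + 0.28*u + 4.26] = 3.78*u + 0.28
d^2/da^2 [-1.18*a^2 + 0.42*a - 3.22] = -2.36000000000000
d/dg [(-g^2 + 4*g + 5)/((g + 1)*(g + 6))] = -11/(g^2 + 12*g + 36)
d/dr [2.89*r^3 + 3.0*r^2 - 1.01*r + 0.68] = 8.67*r^2 + 6.0*r - 1.01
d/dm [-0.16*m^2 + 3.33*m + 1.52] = 3.33 - 0.32*m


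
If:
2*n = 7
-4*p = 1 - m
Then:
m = 4*p + 1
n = 7/2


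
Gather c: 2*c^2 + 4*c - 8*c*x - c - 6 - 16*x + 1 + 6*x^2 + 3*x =2*c^2 + c*(3 - 8*x) + 6*x^2 - 13*x - 5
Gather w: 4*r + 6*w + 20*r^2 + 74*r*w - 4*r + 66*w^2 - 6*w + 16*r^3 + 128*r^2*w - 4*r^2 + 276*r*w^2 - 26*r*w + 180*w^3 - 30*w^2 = 16*r^3 + 16*r^2 + 180*w^3 + w^2*(276*r + 36) + w*(128*r^2 + 48*r)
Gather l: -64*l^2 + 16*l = -64*l^2 + 16*l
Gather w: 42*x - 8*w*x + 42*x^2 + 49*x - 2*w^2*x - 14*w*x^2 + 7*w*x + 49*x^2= -2*w^2*x + w*(-14*x^2 - x) + 91*x^2 + 91*x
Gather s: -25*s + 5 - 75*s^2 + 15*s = -75*s^2 - 10*s + 5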